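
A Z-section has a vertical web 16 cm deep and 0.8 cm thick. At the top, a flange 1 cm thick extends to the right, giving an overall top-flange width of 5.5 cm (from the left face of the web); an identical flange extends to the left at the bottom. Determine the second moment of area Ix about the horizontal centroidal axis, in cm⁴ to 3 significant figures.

Decompose the section into non-overlapping parts with the origin at the bottom-left of its bounding rectangle.
Web: 0.8 × 16, A = 12.8 cm², y = 8 cm, Ī = 273.07 cm⁴.
Top flange (beyond web): 4.7 × 1, A = 4.7 cm², y = 15.5 cm, Ī = 0.39167 cm⁴.
Bottom flange (beyond web): 4.7 × 1, A = 4.7 cm², y = 0.5 cm, Ī = 0.39167 cm⁴.
Centroid: ȳ = ΣA·y / ΣA = 8 cm.
Transfer each piece to the horizontal centroidal axis using Ī + A·d² with d = y − 8:
  web: d = 0 cm → contributes +273.07 cm⁴
  top flange (beyond web): d = 7.5 cm → contributes +264.77 cm⁴
  bottom flange (beyond web): d = -7.5 cm → contributes +264.77 cm⁴
Total I = 802.6 cm⁴.

Ix ≈ 803 cm⁴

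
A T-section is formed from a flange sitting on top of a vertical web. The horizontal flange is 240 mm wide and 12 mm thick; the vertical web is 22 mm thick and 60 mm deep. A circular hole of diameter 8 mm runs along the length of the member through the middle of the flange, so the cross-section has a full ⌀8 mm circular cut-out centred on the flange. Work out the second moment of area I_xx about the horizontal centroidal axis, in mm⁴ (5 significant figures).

Break the section into simple shapes (no overlaps), measuring from the bottom-left corner of the bounding box.
Flange: 240 × 12, A = 2 880 mm², y = 66 mm, Ī = 34 560 mm⁴.
Web: 22 × 60, A = 1 320 mm², y = 30 mm, Ī = 396 000 mm⁴.
Hole (subtracted): ⌀8, A = 50.26548 mm², y = 66 mm, Ī = 201.0619 mm⁴.
Centroid: ȳ = ΣA·y / ΣA = 54.54867 mm.
Transfer each piece to the horizontal centroidal axis using Ī + A·d² with d = y − 54.54867:
  flange: d = 11.45133 mm → contributes +412223.2 mm⁴
  web: d = -24.54867 mm → contributes +1 191 481 mm⁴
  hole: d = 11.45133 mm → contributes −6792.529 mm⁴
Total I = 1 596 912 mm⁴.

I_xx ≈ 1.5969 × 10⁶ mm⁴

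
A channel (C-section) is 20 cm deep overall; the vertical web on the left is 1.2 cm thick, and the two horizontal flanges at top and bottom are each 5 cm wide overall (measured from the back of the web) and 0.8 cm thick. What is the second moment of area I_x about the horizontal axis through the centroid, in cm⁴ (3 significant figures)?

I_x ≈ 1360 cm⁴

Treat the section as a set of non-overlapping primitives; coordinates are from the bounding-box lower-left.
Web: 1.2 × 20, A = 24 cm², y = 10 cm, Ī = 800 cm⁴.
Top flange (beyond web): 3.8 × 0.8, A = 3.04 cm², y = 19.6 cm, Ī = 0.16213 cm⁴.
Bottom flange (beyond web): 3.8 × 0.8, A = 3.04 cm², y = 0.4 cm, Ī = 0.16213 cm⁴.
By symmetry the centroid is at mid-height, ȳ = 10 cm.
Transfer each piece to the horizontal axis through the centroid using Ī + A·d² with d = y − 10:
  web: d = 0 cm → contributes +800 cm⁴
  top flange (beyond web): d = 9.6 cm → contributes +280.33 cm⁴
  bottom flange (beyond web): d = -9.6 cm → contributes +280.33 cm⁴
Total I = 1360.7 cm⁴.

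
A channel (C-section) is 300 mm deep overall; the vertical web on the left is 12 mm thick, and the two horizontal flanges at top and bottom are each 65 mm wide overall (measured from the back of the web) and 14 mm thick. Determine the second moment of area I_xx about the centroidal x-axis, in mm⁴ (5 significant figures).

Decompose the section into non-overlapping parts with the origin at the bottom-left of its bounding rectangle.
Web: 12 × 300, A = 3 600 mm², y = 150 mm, Ī = 27 000 000 mm⁴.
Top flange (beyond web): 53 × 14, A = 742 mm², y = 293 mm, Ī = 12119.33 mm⁴.
Bottom flange (beyond web): 53 × 14, A = 742 mm², y = 7 mm, Ī = 12119.33 mm⁴.
By symmetry the centroid is at mid-height, ȳ = 150 mm.
Transfer each piece to the centroidal x-axis using Ī + A·d² with d = y − 150:
  web: d = 0 mm → contributes +27 000 000 mm⁴
  top flange (beyond web): d = 143 mm → contributes +15 185 277 mm⁴
  bottom flange (beyond web): d = -143 mm → contributes +15 185 277 mm⁴
Total I = 57 370 555 mm⁴.

I_xx ≈ 5.7371 × 10⁷ mm⁴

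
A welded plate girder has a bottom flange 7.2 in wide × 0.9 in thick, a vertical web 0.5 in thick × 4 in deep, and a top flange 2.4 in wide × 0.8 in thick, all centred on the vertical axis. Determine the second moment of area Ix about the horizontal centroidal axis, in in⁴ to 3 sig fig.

Ix ≈ 41.0 in⁴

Break the section into simple shapes (no overlaps), measuring from the bottom-left corner of the bounding box.
Bottom plate: 7.2 × 0.9, A = 6.48 in², y = 0.45 in, Ī = 0.4374 in⁴.
Web plate: 0.5 × 4, A = 2 in², y = 2.9 in, Ī = 2.6667 in⁴.
Top plate: 2.4 × 0.8, A = 1.92 in², y = 5.3 in, Ī = 0.1024 in⁴.
Centroid: ȳ = ΣA·y / ΣA = 1.8165 in.
Transfer each piece to the horizontal centroidal axis using Ī + A·d² with d = y − 1.8165:
  bottom plate: d = -1.3665 in → contributes +12.538 in⁴
  web plate: d = 1.0835 in → contributes +5.0144 in⁴
  top plate: d = 3.4835 in → contributes +23.401 in⁴
Total I = 40.953 in⁴.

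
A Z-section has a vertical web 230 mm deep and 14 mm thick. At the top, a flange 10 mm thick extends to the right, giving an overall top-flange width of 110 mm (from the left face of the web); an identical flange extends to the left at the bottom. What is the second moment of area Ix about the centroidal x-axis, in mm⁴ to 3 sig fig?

Ix ≈ 3.74 × 10⁷ mm⁴

Treat the section as a set of non-overlapping primitives; coordinates are from the bounding-box lower-left.
Web: 14 × 230, A = 3 220 mm², y = 115 mm, Ī = 14 194 833 mm⁴.
Top flange (beyond web): 96 × 10, A = 960 mm², y = 225 mm, Ī = 8 000 mm⁴.
Bottom flange (beyond web): 96 × 10, A = 960 mm², y = 5 mm, Ī = 8 000 mm⁴.
Centroid: ȳ = ΣA·y / ΣA = 115 mm.
Transfer each piece to the centroidal x-axis using Ī + A·d² with d = y − 115:
  web: d = 0 mm → contributes +14 194 833 mm⁴
  top flange (beyond web): d = 110 mm → contributes +11 624 000 mm⁴
  bottom flange (beyond web): d = -110 mm → contributes +11 624 000 mm⁴
Total I = 37 442 833 mm⁴.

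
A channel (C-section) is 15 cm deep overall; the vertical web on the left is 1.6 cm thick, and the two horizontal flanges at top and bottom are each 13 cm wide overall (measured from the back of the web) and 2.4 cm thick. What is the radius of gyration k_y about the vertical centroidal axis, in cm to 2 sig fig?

Decompose the section into non-overlapping parts with the origin at the bottom-left of its bounding rectangle.
Web: 1.6 × 15, A = 24 cm², x = 0.8 cm, Ī = 5.12 cm⁴.
Top flange (beyond web): 11.4 × 2.4, A = 27.36 cm², x = 7.3 cm, Ī = 296.3 cm⁴.
Bottom flange (beyond web): 11.4 × 2.4, A = 27.36 cm², x = 7.3 cm, Ī = 296.3 cm⁴.
Centroid: x̄ = ΣA·x / ΣA = 5.318 cm.
Transfer each piece to the vertical centroidal axis using Ī + A·d² with d = x − 5.318:
  web: d = -4.518 cm → contributes +495.1 cm⁴
  top flange (beyond web): d = 1.982 cm → contributes +403.8 cm⁴
  bottom flange (beyond web): d = 1.982 cm → contributes +403.8 cm⁴
Total I = 1 303 cm⁴.
Radius of gyration: k = √(I/A) = √(1 303 / 78.72) = 4.068 cm.

k_y ≈ 4.1 cm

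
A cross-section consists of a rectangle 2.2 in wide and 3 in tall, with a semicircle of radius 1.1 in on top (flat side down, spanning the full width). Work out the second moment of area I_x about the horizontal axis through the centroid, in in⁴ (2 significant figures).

Decompose the section into non-overlapping parts with the origin at the bottom-left of its bounding rectangle.
Rectangular body: 2.2 × 3, A = 6.6 in², y = 1.5 in, Ī = 4.95 in⁴.
Semicircular cap: semicircle r = 1.1, A = 1.901 in², y = 3.467 in, Ī = 0.1607 in⁴.
Centroid: ȳ = ΣA·y / ΣA = 1.94 in.
Transfer each piece to the horizontal axis through the centroid using Ī + A·d² with d = y − 1.94:
  rectangular body: d = -0.4398 in → contributes +6.226 in⁴
  semicircular cap: d = 1.527 in → contributes +4.593 in⁴
Total I = 10.82 in⁴.

I_x ≈ 11 in⁴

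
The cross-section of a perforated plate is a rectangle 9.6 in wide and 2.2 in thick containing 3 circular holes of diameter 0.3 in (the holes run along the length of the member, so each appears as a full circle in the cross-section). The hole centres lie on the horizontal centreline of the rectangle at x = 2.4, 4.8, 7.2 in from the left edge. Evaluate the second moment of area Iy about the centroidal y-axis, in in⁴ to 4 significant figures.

Iy ≈ 161.4 in⁴

Split into non-overlapping primitives; take the origin at the lower-left of the bounding box.
Plate: 9.6 × 2.2, A = 21.12 in², x = 4.8 in, Ī = 162.202 in⁴.
Hole 1 (subtracted): ⌀0.3, A = 0.0706858 in², x = 2.4 in, Ī = 0.000397608 in⁴.
Hole 2 (subtracted): ⌀0.3, A = 0.0706858 in², x = 4.8 in, Ī = 0.000397608 in⁴.
Hole 3 (subtracted): ⌀0.3, A = 0.0706858 in², x = 7.2 in, Ī = 0.000397608 in⁴.
By symmetry the centroid is at mid-width, x̄ = 4.8 in.
Transfer each piece to the centroidal y-axis using Ī + A·d² with d = x − 4.8:
  plate: d = 0 in → contributes +162.202 in⁴
  hole 1: d = -2.4 in → contributes −0.407548 in⁴
  hole 2: d = 0 in → contributes −0.000397608 in⁴
  hole 3: d = 2.4 in → contributes −0.407548 in⁴
Total I = 161.386 in⁴.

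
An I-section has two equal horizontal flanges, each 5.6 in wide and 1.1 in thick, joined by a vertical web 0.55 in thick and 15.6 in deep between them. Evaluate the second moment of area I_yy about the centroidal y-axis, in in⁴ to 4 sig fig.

I_yy ≈ 32.41 in⁴

Decompose the section into non-overlapping parts with the origin at the bottom-left of its bounding rectangle.
Bottom flange: 5.6 × 1.1, A = 6.16 in², x = 2.8 in, Ī = 16.0981 in⁴.
Web: 0.55 × 15.6, A = 8.58 in², x = 2.8 in, Ī = 0.216288 in⁴.
Top flange: 5.6 × 1.1, A = 6.16 in², x = 2.8 in, Ī = 16.0981 in⁴.
By symmetry the centroid is at mid-width, x̄ = 2.8 in.
All pieces are centred on the centroidal y-axis, so I = ΣĪ = 32.4126 in⁴.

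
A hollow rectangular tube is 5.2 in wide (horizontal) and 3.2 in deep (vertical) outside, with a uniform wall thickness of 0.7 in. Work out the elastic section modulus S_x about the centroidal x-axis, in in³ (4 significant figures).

S_x ≈ 7.720 in³

Break the section into simple shapes (no overlaps), measuring from the bottom-left corner of the bounding box.
Outer rectangle: 5.2 × 3.2, A = 16.64 in², y = 1.6 in, Ī = 14.1995 in⁴.
Inner void (subtracted): 3.8 × 1.8, A = 6.84 in², y = 1.6 in, Ī = 1.8468 in⁴.
By symmetry the centroid is at mid-height, ȳ = 1.6 in.
All pieces are centred on the centroidal x-axis, so I = ΣĪ (holes subtracted) = 12.3527 in⁴.
Extreme fibre distance c = 1.6 in; S = I/c = 7.72042 in³.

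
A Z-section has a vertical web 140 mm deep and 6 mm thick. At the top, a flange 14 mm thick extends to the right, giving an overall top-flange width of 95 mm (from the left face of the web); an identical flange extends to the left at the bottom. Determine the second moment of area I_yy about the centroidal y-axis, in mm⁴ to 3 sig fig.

Split into non-overlapping primitives; take the origin at the lower-left of the bounding box.
Web: 6 × 140, A = 840 mm², x = 92 mm, Ī = 2 520 mm⁴.
Top flange (beyond web): 89 × 14, A = 1 246 mm², x = 139.5 mm, Ī = 822 464 mm⁴.
Bottom flange (beyond web): 89 × 14, A = 1 246 mm², x = 44.5 mm, Ī = 822 464 mm⁴.
Centroid: x̄ = ΣA·x / ΣA = 92 mm.
Transfer each piece to the centroidal y-axis using Ī + A·d² with d = x − 92:
  web: d = 0 mm → contributes +2 520 mm⁴
  top flange (beyond web): d = 47.5 mm → contributes +3 633 751 mm⁴
  bottom flange (beyond web): d = -47.5 mm → contributes +3 633 751 mm⁴
Total I = 7 270 023 mm⁴.

I_yy ≈ 7.27 × 10⁶ mm⁴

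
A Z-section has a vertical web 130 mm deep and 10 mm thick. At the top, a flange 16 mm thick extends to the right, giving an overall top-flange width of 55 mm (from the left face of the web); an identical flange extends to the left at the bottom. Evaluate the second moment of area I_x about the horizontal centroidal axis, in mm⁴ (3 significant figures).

Treat the section as a set of non-overlapping primitives; coordinates are from the bounding-box lower-left.
Web: 10 × 130, A = 1 300 mm², y = 65 mm, Ī = 1 830 833 mm⁴.
Top flange (beyond web): 45 × 16, A = 720 mm², y = 122 mm, Ī = 15 360 mm⁴.
Bottom flange (beyond web): 45 × 16, A = 720 mm², y = 8 mm, Ī = 15 360 mm⁴.
Centroid: ȳ = ΣA·y / ΣA = 65 mm.
Transfer each piece to the horizontal centroidal axis using Ī + A·d² with d = y − 65:
  web: d = 0 mm → contributes +1 830 833 mm⁴
  top flange (beyond web): d = 57 mm → contributes +2 354 640 mm⁴
  bottom flange (beyond web): d = -57 mm → contributes +2 354 640 mm⁴
Total I = 6 540 113 mm⁴.

I_x ≈ 6.54 × 10⁶ mm⁴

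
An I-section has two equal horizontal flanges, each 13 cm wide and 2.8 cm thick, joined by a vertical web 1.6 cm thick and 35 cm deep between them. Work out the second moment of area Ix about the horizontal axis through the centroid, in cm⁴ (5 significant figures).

Ix ≈ 3.1769 × 10⁴ cm⁴

Break the section into simple shapes (no overlaps), measuring from the bottom-left corner of the bounding box.
Bottom flange: 13 × 2.8, A = 36.4 cm², y = 1.4 cm, Ī = 23.78133 cm⁴.
Web: 1.6 × 35, A = 56 cm², y = 20.3 cm, Ī = 5716.667 cm⁴.
Top flange: 13 × 2.8, A = 36.4 cm², y = 39.2 cm, Ī = 23.78133 cm⁴.
By symmetry the centroid is at mid-height, ȳ = 20.3 cm.
Transfer each piece to the horizontal axis through the centroid using Ī + A·d² with d = y − 20.3:
  bottom flange: d = -18.9 cm → contributes +13026.23 cm⁴
  web: d = 0 cm → contributes +5716.667 cm⁴
  top flange: d = 18.9 cm → contributes +13026.23 cm⁴
Total I = 31769.12 cm⁴.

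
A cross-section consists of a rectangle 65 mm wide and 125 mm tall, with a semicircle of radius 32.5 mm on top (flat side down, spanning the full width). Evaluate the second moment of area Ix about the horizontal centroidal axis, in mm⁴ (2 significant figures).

Ix ≈ 1.9 × 10⁷ mm⁴

Break the section into simple shapes (no overlaps), measuring from the bottom-left corner of the bounding box.
Rectangular body: 65 × 125, A = 8 125 mm², y = 62.5 mm, Ī = 10 579 427 mm⁴.
Semicircular cap: semicircle r = 32.5, A = 1 659 mm², y = 138.8 mm, Ī = 122 452 mm⁴.
Centroid: ȳ = ΣA·y / ΣA = 75.44 mm.
Transfer each piece to the horizontal centroidal axis using Ī + A·d² with d = y − 75.44:
  rectangular body: d = -12.94 mm → contributes +11 939 381 mm⁴
  semicircular cap: d = 63.36 mm → contributes +6 782 250 mm⁴
Total I = 18 721 632 mm⁴.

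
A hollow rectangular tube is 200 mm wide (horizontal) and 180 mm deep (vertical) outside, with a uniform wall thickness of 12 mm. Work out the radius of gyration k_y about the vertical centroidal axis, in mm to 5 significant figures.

k_y ≈ 75.828 mm

Break the section into simple shapes (no overlaps), measuring from the bottom-left corner of the bounding box.
Outer rectangle: 200 × 180, A = 36 000 mm², x = 100 mm, Ī = 120 000 000 mm⁴.
Inner void (subtracted): 176 × 156, A = 27 456 mm², x = 100 mm, Ī = 70 873 088 mm⁴.
By symmetry the centroid is at mid-width, x̄ = 100 mm.
All pieces are centred on the vertical centroidal axis, so I = ΣĪ (holes subtracted) = 49 126 912 mm⁴.
Radius of gyration: k = √(I/A) = √(49 126 912 / 8 544) = 75.82791 mm.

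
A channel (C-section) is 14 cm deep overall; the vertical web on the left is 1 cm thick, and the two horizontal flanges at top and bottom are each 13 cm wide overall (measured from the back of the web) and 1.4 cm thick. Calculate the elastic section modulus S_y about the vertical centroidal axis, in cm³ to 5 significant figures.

Break the section into simple shapes (no overlaps), measuring from the bottom-left corner of the bounding box.
Web: 1 × 14, A = 14 cm², x = 0.5 cm, Ī = 1.166667 cm⁴.
Top flange (beyond web): 12 × 1.4, A = 16.8 cm², x = 7 cm, Ī = 201.6 cm⁴.
Bottom flange (beyond web): 12 × 1.4, A = 16.8 cm², x = 7 cm, Ī = 201.6 cm⁴.
Centroid: x̄ = ΣA·x / ΣA = 5.088235 cm.
Transfer each piece to the vertical centroidal axis using Ī + A·d² with d = x − 5.088235:
  web: d = -4.588235 cm → contributes +295.8933 cm⁴
  top flange (beyond web): d = 1.911765 cm → contributes +263.0014 cm⁴
  bottom flange (beyond web): d = 1.911765 cm → contributes +263.0014 cm⁴
Total I = 821.8961 cm⁴.
Extreme fibre distance c = 7.911765 cm; S = I/c = 103.8828 cm³.

S_y ≈ 103.88 cm³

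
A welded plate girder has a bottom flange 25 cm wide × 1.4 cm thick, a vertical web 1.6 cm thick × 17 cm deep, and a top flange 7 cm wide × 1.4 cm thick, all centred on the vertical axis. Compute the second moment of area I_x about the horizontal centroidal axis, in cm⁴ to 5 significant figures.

Split into non-overlapping primitives; take the origin at the lower-left of the bounding box.
Bottom plate: 25 × 1.4, A = 35 cm², y = 0.7 cm, Ī = 5.716667 cm⁴.
Web plate: 1.6 × 17, A = 27.2 cm², y = 9.9 cm, Ī = 655.0667 cm⁴.
Top plate: 7 × 1.4, A = 9.8 cm², y = 19.1 cm, Ī = 1.600667 cm⁴.
Centroid: ȳ = ΣA·y / ΣA = 6.68 cm.
Transfer each piece to the horizontal centroidal axis using Ī + A·d² with d = y − 6.68:
  bottom plate: d = -5.98 cm → contributes +1257.331 cm⁴
  web plate: d = 3.22 cm → contributes +937.0871 cm⁴
  top plate: d = 12.42 cm → contributes +1513.313 cm⁴
Total I = 3707.731 cm⁴.

I_x ≈ 3707.7 cm⁴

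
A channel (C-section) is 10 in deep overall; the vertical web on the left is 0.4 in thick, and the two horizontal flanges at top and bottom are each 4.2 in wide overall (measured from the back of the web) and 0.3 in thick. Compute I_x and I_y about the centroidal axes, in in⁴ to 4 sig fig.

I_x ≈ 86.98 in⁴, I_y ≈ 9.201 in⁴

Treat the section as a set of non-overlapping primitives; coordinates are from the bounding-box lower-left.
Web: 0.4 × 10, A = 4 in², y = 5 in, Ī = 33.3333 in⁴.
Top flange (beyond web): 3.8 × 0.3, A = 1.14 in², y = 9.85 in, Ī = 0.00855 in⁴.
Bottom flange (beyond web): 3.8 × 0.3, A = 1.14 in², y = 0.15 in, Ī = 0.00855 in⁴.
By symmetry the centroid is at mid-height, ȳ = 5 in.
Transfer each piece to the centroidal x-axis using Ī + A·d² with d = y − 5:
  web: d = 0 in → contributes +33.3333 in⁴
  top flange (beyond web): d = 4.85 in → contributes +26.8242 in⁴
  bottom flange (beyond web): d = -4.85 in → contributes +26.8242 in⁴
Total I = 86.9817 in⁴.
For the y-axis: x̄ = 0.96242 in.
Repeating about the centroidal y-axis gives I_y = 9.20126 in⁴.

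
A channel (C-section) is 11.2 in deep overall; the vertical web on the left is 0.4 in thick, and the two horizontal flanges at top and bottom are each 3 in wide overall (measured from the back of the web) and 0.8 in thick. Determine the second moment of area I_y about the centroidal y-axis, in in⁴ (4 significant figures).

I_y ≈ 7.257 in⁴

Split into non-overlapping primitives; take the origin at the lower-left of the bounding box.
Web: 0.4 × 11.2, A = 4.48 in², x = 0.2 in, Ī = 0.0597333 in⁴.
Top flange (beyond web): 2.6 × 0.8, A = 2.08 in², x = 1.7 in, Ī = 1.17173 in⁴.
Bottom flange (beyond web): 2.6 × 0.8, A = 2.08 in², x = 1.7 in, Ī = 1.17173 in⁴.
Centroid: x̄ = ΣA·x / ΣA = 0.922222 in.
Transfer each piece to the centroidal y-axis using Ī + A·d² with d = x − 0.922222:
  web: d = -0.722222 in → contributes +2.39652 in⁴
  top flange (beyond web): d = 0.777778 in → contributes +2.43 in⁴
  bottom flange (beyond web): d = 0.777778 in → contributes +2.43 in⁴
Total I = 7.25653 in⁴.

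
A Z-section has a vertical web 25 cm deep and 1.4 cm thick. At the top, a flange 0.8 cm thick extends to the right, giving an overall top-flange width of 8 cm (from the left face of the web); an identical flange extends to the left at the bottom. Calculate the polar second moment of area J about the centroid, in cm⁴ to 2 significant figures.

Decompose the section into non-overlapping parts with the origin at the bottom-left of its bounding rectangle.
Web: 1.4 × 25, A = 35 cm², y = 12.5 cm, Ī = 1 823 cm⁴.
Top flange (beyond web): 6.6 × 0.8, A = 5.28 cm², y = 24.6 cm, Ī = 0.2816 cm⁴.
Bottom flange (beyond web): 6.6 × 0.8, A = 5.28 cm², y = 0.4 cm, Ī = 0.2816 cm⁴.
Centroid: ȳ = ΣA·y / ΣA = 12.5 cm.
Transfer each piece to the centroidal x-axis using Ī + A·d² with d = y − 12.5:
  web: d = 0 cm → contributes +1 823 cm⁴
  top flange (beyond web): d = 12.1 cm → contributes +773.3 cm⁴
  bottom flange (beyond web): d = -12.1 cm → contributes +773.3 cm⁴
Total I = 3 370 cm⁴.
For the y-axis: x̄ = 7.3 cm.
Repeating about the centroidal y-axis gives I_y = 213 cm⁴.
Polar second moment: J = I_x + I_y = 3 583 cm⁴.

J ≈ 3600 cm⁴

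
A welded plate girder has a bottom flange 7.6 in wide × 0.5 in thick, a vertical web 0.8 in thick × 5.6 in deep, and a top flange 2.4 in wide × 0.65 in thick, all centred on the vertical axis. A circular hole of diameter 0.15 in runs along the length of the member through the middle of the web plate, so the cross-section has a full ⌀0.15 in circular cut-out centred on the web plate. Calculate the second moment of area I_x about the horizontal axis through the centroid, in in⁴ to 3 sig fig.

Decompose the section into non-overlapping parts with the origin at the bottom-left of its bounding rectangle.
Bottom plate: 7.6 × 0.5, A = 3.8 in², y = 0.25 in, Ī = 0.079167 in⁴.
Web plate: 0.8 × 5.6, A = 4.48 in², y = 3.3 in, Ī = 11.708 in⁴.
Top plate: 2.4 × 0.65, A = 1.56 in², y = 6.425 in, Ī = 0.054925 in⁴.
Hole (subtracted): ⌀0.15, A = 0.017671 in², y = 3.3 in, Ī = 0.00002485 in⁴.
Centroid: ȳ = ΣA·y / ΣA = 2.6164 in.
Transfer each piece to the horizontal axis through the centroid using Ī + A·d² with d = y − 2.6164:
  bottom plate: d = -2.3664 in → contributes +21.358 in⁴
  web plate: d = 0.68365 in → contributes +13.802 in⁴
  top plate: d = 3.8086 in → contributes +22.684 in⁴
  hole: d = 0.68365 in → contributes −0.008284 in⁴
Total I = 57.835 in⁴.

I_x ≈ 57.8 in⁴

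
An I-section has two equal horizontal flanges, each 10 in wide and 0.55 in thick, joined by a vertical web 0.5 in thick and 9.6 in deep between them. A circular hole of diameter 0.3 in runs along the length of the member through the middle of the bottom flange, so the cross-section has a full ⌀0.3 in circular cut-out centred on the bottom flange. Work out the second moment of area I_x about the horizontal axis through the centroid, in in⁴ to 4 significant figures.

I_x ≈ 318.6 in⁴

Decompose the section into non-overlapping parts with the origin at the bottom-left of its bounding rectangle.
Bottom flange: 10 × 0.55, A = 5.5 in², y = 0.275 in, Ī = 0.138646 in⁴.
Web: 0.5 × 9.6, A = 4.8 in², y = 5.35 in, Ī = 36.864 in⁴.
Top flange: 10 × 0.55, A = 5.5 in², y = 10.425 in, Ī = 0.138646 in⁴.
Hole (subtracted): ⌀0.3, A = 0.0706858 in², y = 0.275 in, Ī = 0.000397608 in⁴.
Centroid: ȳ = ΣA·y / ΣA = 5.37281 in.
Transfer each piece to the horizontal axis through the centroid using Ī + A·d² with d = y − 5.37281:
  bottom flange: d = -5.09781 in → contributes +143.071 in⁴
  web: d = -0.0228065 in → contributes +36.8665 in⁴
  top flange: d = 5.05219 in → contributes +140.524 in⁴
  hole: d = -5.09781 in → contributes −1.83736 in⁴
Total I = 318.624 in⁴.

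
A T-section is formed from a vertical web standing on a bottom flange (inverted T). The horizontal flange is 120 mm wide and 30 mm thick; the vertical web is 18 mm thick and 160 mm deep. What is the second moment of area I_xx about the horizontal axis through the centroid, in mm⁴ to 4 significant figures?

I_xx ≈ 2.085 × 10⁷ mm⁴

Treat the section as a set of non-overlapping primitives; coordinates are from the bounding-box lower-left.
Flange: 120 × 30, A = 3 600 mm², y = 15 mm, Ī = 270 000 mm⁴.
Web: 18 × 160, A = 2 880 mm², y = 110 mm, Ī = 6 144 000 mm⁴.
Centroid: ȳ = ΣA·y / ΣA = 57.2222 mm.
Transfer each piece to the horizontal axis through the centroid using Ī + A·d² with d = y − 57.2222:
  flange: d = -42.2222 mm → contributes +6 687 778 mm⁴
  web: d = 52.7778 mm → contributes +14 166 222 mm⁴
Total I = 20 854 000 mm⁴.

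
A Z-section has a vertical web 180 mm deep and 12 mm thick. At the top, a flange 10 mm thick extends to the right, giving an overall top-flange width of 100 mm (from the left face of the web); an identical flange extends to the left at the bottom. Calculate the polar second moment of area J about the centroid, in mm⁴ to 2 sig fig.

Break the section into simple shapes (no overlaps), measuring from the bottom-left corner of the bounding box.
Web: 12 × 180, A = 2 160 mm², y = 90 mm, Ī = 5 832 000 mm⁴.
Top flange (beyond web): 88 × 10, A = 880 mm², y = 175 mm, Ī = 7 333 mm⁴.
Bottom flange (beyond web): 88 × 10, A = 880 mm², y = 5 mm, Ī = 7 333 mm⁴.
Centroid: ȳ = ΣA·y / ΣA = 90 mm.
Transfer each piece to the centroidal x-axis using Ī + A·d² with d = y − 90:
  web: d = 0 mm → contributes +5 832 000 mm⁴
  top flange (beyond web): d = 85 mm → contributes +6 365 333 mm⁴
  bottom flange (beyond web): d = -85 mm → contributes +6 365 333 mm⁴
Total I = 18 562 667 mm⁴.
For the y-axis: x̄ = 94 mm.
Repeating about the centroidal y-axis gives I_y = 5 561 707 mm⁴.
Polar second moment: J = I_x + I_y = 24 124 373 mm⁴.

J ≈ 2.4 × 10⁷ mm⁴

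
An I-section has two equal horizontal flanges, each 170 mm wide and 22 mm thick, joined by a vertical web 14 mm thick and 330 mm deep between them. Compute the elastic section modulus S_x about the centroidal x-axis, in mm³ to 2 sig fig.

Treat the section as a set of non-overlapping primitives; coordinates are from the bounding-box lower-left.
Bottom flange: 170 × 22, A = 3 740 mm², y = 11 mm, Ī = 150 847 mm⁴.
Web: 14 × 330, A = 4 620 mm², y = 187 mm, Ī = 41 926 500 mm⁴.
Top flange: 170 × 22, A = 3 740 mm², y = 363 mm, Ī = 150 847 mm⁴.
By symmetry the centroid is at mid-height, ȳ = 187 mm.
Transfer each piece to the centroidal x-axis using Ī + A·d² with d = y − 187:
  bottom flange: d = -176 mm → contributes +116 001 087 mm⁴
  web: d = 0 mm → contributes +41 926 500 mm⁴
  top flange: d = 176 mm → contributes +116 001 087 mm⁴
Total I = 273 928 673 mm⁴.
Extreme fibre distance c = 187 mm; S = I/c = 1 464 859 mm³.

S_x ≈ 1.5 × 10⁶ mm³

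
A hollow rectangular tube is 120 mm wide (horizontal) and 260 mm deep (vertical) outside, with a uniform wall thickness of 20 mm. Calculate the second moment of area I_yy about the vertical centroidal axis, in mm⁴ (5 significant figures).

I_yy ≈ 2.8053 × 10⁷ mm⁴

Break the section into simple shapes (no overlaps), measuring from the bottom-left corner of the bounding box.
Outer rectangle: 120 × 260, A = 31 200 mm², x = 60 mm, Ī = 37 440 000 mm⁴.
Inner void (subtracted): 80 × 220, A = 17 600 mm², x = 60 mm, Ī = 9 386 667 mm⁴.
By symmetry the centroid is at mid-width, x̄ = 60 mm.
All pieces are centred on the vertical centroidal axis, so I = ΣĪ (holes subtracted) = 28 053 333 mm⁴.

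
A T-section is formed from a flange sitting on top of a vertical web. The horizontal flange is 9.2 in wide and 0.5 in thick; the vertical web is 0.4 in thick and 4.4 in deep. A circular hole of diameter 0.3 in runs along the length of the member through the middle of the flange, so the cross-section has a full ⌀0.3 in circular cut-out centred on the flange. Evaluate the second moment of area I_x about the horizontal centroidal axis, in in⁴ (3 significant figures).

Decompose the section into non-overlapping parts with the origin at the bottom-left of its bounding rectangle.
Flange: 9.2 × 0.5, A = 4.6 in², y = 4.65 in, Ī = 0.095833 in⁴.
Web: 0.4 × 4.4, A = 1.76 in², y = 2.2 in, Ī = 2.8395 in⁴.
Hole (subtracted): ⌀0.3, A = 0.070686 in², y = 4.65 in, Ī = 0.00039761 in⁴.
Centroid: ȳ = ΣA·y / ΣA = 3.9644 in.
Transfer each piece to the horizontal centroidal axis using Ī + A·d² with d = y − 3.9644:
  flange: d = 0.68561 in → contributes +2.2581 in⁴
  web: d = -1.7644 in → contributes +8.3185 in⁴
  hole: d = 0.68561 in → contributes −0.033624 in⁴
Total I = 10.543 in⁴.

I_x ≈ 10.5 in⁴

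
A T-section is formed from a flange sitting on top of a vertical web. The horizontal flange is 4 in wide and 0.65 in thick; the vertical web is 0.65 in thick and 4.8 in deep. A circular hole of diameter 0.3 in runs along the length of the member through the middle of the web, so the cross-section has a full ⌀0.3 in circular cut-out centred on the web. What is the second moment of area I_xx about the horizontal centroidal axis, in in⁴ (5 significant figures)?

Break the section into simple shapes (no overlaps), measuring from the bottom-left corner of the bounding box.
Flange: 4 × 0.65, A = 2.6 in², y = 5.125 in, Ī = 0.09154167 in⁴.
Web: 0.65 × 4.8, A = 3.12 in², y = 2.4 in, Ī = 5.9904 in⁴.
Hole (subtracted): ⌀0.3, A = 0.07068583 in², y = 2.4 in, Ī = 0.0003976078 in⁴.
Centroid: ȳ = ΣA·y / ΣA = 3.654135 in.
Transfer each piece to the horizontal centroidal axis using Ī + A·d² with d = y − 3.654135:
  flange: d = 1.470865 in → contributes +5.716499 in⁴
  web: d = -1.254135 in → contributes +10.8977 in⁴
  hole: d = -1.254135 in → contributes −0.1115761 in⁴
Total I = 16.50263 in⁴.

I_xx ≈ 16.503 in⁴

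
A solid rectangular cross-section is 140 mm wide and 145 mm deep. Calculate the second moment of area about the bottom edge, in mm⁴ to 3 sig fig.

The section: 140 × 145, A = 20 300 mm², y = 72.5 mm, Ī = 35 567 292 mm⁴.
Transfer it to the base of the section using Ī + A·d² with d = y − 0:
  the section: d = 72.5 mm → contributes +142 269 167 mm⁴
Total I = 142 269 167 mm⁴.

I_base ≈ 1.42 × 10⁸ mm⁴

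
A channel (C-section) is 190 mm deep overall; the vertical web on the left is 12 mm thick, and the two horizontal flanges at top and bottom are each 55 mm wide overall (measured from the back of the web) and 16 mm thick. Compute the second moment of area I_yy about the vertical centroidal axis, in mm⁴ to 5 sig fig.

Split into non-overlapping primitives; take the origin at the lower-left of the bounding box.
Web: 12 × 190, A = 2 280 mm², x = 6 mm, Ī = 27 360 mm⁴.
Top flange (beyond web): 43 × 16, A = 688 mm², x = 33.5 mm, Ī = 106009.3 mm⁴.
Bottom flange (beyond web): 43 × 16, A = 688 mm², x = 33.5 mm, Ī = 106009.3 mm⁴.
Centroid: x̄ = ΣA·x / ΣA = 16.35011 mm.
Transfer each piece to the vertical centroidal axis using Ī + A·d² with d = x − 16.35011:
  web: d = -10.35011 mm → contributes +271604.5 mm⁴
  top flange (beyond web): d = 17.14989 mm → contributes +308 363 mm⁴
  bottom flange (beyond web): d = 17.14989 mm → contributes +308 363 mm⁴
Total I = 888330.5 mm⁴.

I_yy ≈ 8.8833 × 10⁵ mm⁴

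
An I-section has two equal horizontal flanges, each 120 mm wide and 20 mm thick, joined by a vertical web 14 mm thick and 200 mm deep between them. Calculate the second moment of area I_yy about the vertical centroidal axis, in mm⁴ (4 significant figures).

I_yy ≈ 5.806 × 10⁶ mm⁴

Break the section into simple shapes (no overlaps), measuring from the bottom-left corner of the bounding box.
Bottom flange: 120 × 20, A = 2 400 mm², x = 60 mm, Ī = 2 880 000 mm⁴.
Web: 14 × 200, A = 2 800 mm², x = 60 mm, Ī = 45733.3 mm⁴.
Top flange: 120 × 20, A = 2 400 mm², x = 60 mm, Ī = 2 880 000 mm⁴.
By symmetry the centroid is at mid-width, x̄ = 60 mm.
All pieces are centred on the vertical centroidal axis, so I = ΣĪ = 5 805 733 mm⁴.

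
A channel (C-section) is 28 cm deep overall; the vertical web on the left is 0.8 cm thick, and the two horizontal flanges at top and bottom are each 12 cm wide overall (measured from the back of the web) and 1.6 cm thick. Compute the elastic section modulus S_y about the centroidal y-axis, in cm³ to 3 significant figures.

S_y ≈ 110 cm³

Break the section into simple shapes (no overlaps), measuring from the bottom-left corner of the bounding box.
Web: 0.8 × 28, A = 22.4 cm², x = 0.4 cm, Ī = 1.1947 cm⁴.
Top flange (beyond web): 11.2 × 1.6, A = 17.92 cm², x = 6.4 cm, Ī = 187.32 cm⁴.
Bottom flange (beyond web): 11.2 × 1.6, A = 17.92 cm², x = 6.4 cm, Ī = 187.32 cm⁴.
Centroid: x̄ = ΣA·x / ΣA = 4.0923 cm.
Transfer each piece to the centroidal y-axis using Ī + A·d² with d = x − 4.0923:
  web: d = -3.6923 cm → contributes +306.58 cm⁴
  top flange (beyond web): d = 2.3077 cm → contributes +282.76 cm⁴
  bottom flange (beyond web): d = 2.3077 cm → contributes +282.76 cm⁴
Total I = 872.09 cm⁴.
Extreme fibre distance c = 7.9077 cm; S = I/c = 110.28 cm³.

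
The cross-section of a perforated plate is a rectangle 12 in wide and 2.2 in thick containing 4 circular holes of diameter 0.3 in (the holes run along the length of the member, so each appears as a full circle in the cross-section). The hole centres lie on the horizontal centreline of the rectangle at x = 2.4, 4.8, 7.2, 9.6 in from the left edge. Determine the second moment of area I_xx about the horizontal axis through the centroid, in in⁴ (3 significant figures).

I_xx ≈ 10.6 in⁴

Treat the section as a set of non-overlapping primitives; coordinates are from the bounding-box lower-left.
Plate: 12 × 2.2, A = 26.4 in², y = 1.1 in, Ī = 10.648 in⁴.
Hole 1 (subtracted): ⌀0.3, A = 0.070686 in², y = 1.1 in, Ī = 0.00039761 in⁴.
Hole 2 (subtracted): ⌀0.3, A = 0.070686 in², y = 1.1 in, Ī = 0.00039761 in⁴.
Hole 3 (subtracted): ⌀0.3, A = 0.070686 in², y = 1.1 in, Ī = 0.00039761 in⁴.
Hole 4 (subtracted): ⌀0.3, A = 0.070686 in², y = 1.1 in, Ī = 0.00039761 in⁴.
By symmetry the centroid is at mid-height, ȳ = 1.1 in.
All pieces are centred on the horizontal axis through the centroid, so I = ΣĪ (holes subtracted) = 10.646 in⁴.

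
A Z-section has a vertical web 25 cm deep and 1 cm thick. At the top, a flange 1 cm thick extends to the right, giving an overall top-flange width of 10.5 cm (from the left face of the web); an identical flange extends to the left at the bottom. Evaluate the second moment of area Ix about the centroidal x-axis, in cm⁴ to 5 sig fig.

Break the section into simple shapes (no overlaps), measuring from the bottom-left corner of the bounding box.
Web: 1 × 25, A = 25 cm², y = 12.5 cm, Ī = 1302.083 cm⁴.
Top flange (beyond web): 9.5 × 1, A = 9.5 cm², y = 24.5 cm, Ī = 0.7916667 cm⁴.
Bottom flange (beyond web): 9.5 × 1, A = 9.5 cm², y = 0.5 cm, Ī = 0.7916667 cm⁴.
Centroid: ȳ = ΣA·y / ΣA = 12.5 cm.
Transfer each piece to the centroidal x-axis using Ī + A·d² with d = y − 12.5:
  web: d = 0 cm → contributes +1302.083 cm⁴
  top flange (beyond web): d = 12 cm → contributes +1368.792 cm⁴
  bottom flange (beyond web): d = -12 cm → contributes +1368.792 cm⁴
Total I = 4039.667 cm⁴.

Ix ≈ 4039.7 cm⁴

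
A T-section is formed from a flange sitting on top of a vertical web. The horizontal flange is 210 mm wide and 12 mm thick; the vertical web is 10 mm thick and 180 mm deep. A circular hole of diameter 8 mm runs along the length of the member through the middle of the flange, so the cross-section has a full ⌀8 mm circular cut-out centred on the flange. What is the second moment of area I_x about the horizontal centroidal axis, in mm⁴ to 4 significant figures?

Decompose the section into non-overlapping parts with the origin at the bottom-left of its bounding rectangle.
Flange: 210 × 12, A = 2 520 mm², y = 186 mm, Ī = 30 240 mm⁴.
Web: 10 × 180, A = 1 800 mm², y = 90 mm, Ī = 4 860 000 mm⁴.
Hole (subtracted): ⌀8, A = 50.2655 mm², y = 186 mm, Ī = 201.062 mm⁴.
Centroid: ȳ = ΣA·y / ΣA = 145.529 mm.
Transfer each piece to the horizontal centroidal axis using Ī + A·d² with d = y − 145.529:
  flange: d = 40.4709 mm → contributes +4 157 732 mm⁴
  web: d = -55.5291 mm → contributes +10 410 266 mm⁴
  hole: d = 40.4709 mm → contributes −82530.6 mm⁴
Total I = 14 485 467 mm⁴.

I_x ≈ 1.449 × 10⁷ mm⁴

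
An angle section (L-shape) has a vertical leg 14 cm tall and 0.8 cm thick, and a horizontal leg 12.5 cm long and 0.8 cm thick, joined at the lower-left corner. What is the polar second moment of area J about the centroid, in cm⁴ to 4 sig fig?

Split into non-overlapping primitives; take the origin at the lower-left of the bounding box.
Vertical leg: 0.8 × 14, A = 11.2 cm², y = 7 cm, Ī = 182.933 cm⁴.
Horizontal leg (remainder): 11.7 × 0.8, A = 9.36 cm², y = 0.4 cm, Ī = 0.4992 cm⁴.
Centroid: ȳ = ΣA·y / ΣA = 3.99533 cm.
Transfer each piece to the centroidal x-axis using Ī + A·d² with d = y − 3.99533:
  vertical leg: d = 3.00467 cm → contributes +284.047 cm⁴
  horizontal leg (remainder): d = -3.59533 cm → contributes +121.49 cm⁴
Total I = 405.538 cm⁴.
For the y-axis: x̄ = 3.24533 cm.
Repeating about the centroidal y-axis gives I_y = 306.545 cm⁴.
Polar second moment: J = I_x + I_y = 712.082 cm⁴.

J ≈ 712.1 cm⁴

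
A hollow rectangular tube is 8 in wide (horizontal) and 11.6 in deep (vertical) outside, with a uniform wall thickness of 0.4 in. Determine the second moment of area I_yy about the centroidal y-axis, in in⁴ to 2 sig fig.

Split into non-overlapping primitives; take the origin at the lower-left of the bounding box.
Outer rectangle: 8 × 11.6, A = 92.8 in², x = 4 in, Ī = 494.9 in⁴.
Inner void (subtracted): 7.2 × 10.8, A = 77.76 in², x = 4 in, Ī = 335.9 in⁴.
By symmetry the centroid is at mid-width, x̄ = 4 in.
All pieces are centred on the centroidal y-axis, so I = ΣĪ (holes subtracted) = 159 in⁴.

I_yy ≈ 160 in⁴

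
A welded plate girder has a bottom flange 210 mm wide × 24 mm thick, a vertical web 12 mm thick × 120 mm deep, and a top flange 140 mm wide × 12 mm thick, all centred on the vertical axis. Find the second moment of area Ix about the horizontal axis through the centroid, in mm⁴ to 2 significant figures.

Ix ≈ 2.8 × 10⁷ mm⁴

Treat the section as a set of non-overlapping primitives; coordinates are from the bounding-box lower-left.
Bottom plate: 210 × 24, A = 5 040 mm², y = 12 mm, Ī = 241 920 mm⁴.
Web plate: 12 × 120, A = 1 440 mm², y = 84 mm, Ī = 1 728 000 mm⁴.
Top plate: 140 × 12, A = 1 680 mm², y = 150 mm, Ī = 20 160 mm⁴.
Centroid: ȳ = ΣA·y / ΣA = 53.12 mm.
Transfer each piece to the horizontal axis through the centroid using Ī + A·d² with d = y − 53.12:
  bottom plate: d = -41.12 mm → contributes +8 762 851 mm⁴
  web plate: d = 30.88 mm → contributes +3 101 356 mm⁴
  top plate: d = 96.88 mm → contributes +15 788 960 mm⁴
Total I = 27 653 167 mm⁴.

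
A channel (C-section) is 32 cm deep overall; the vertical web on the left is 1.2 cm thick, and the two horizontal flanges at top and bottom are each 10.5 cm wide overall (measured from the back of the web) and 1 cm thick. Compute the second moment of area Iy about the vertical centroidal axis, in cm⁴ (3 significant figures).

Split into non-overlapping primitives; take the origin at the lower-left of the bounding box.
Web: 1.2 × 32, A = 38.4 cm², x = 0.6 cm, Ī = 4.608 cm⁴.
Top flange (beyond web): 9.3 × 1, A = 9.3 cm², x = 5.85 cm, Ī = 67.03 cm⁴.
Bottom flange (beyond web): 9.3 × 1, A = 9.3 cm², x = 5.85 cm, Ī = 67.03 cm⁴.
Centroid: x̄ = ΣA·x / ΣA = 2.3132 cm.
Transfer each piece to the vertical centroidal axis using Ī + A·d² with d = x − 2.3132:
  web: d = -1.7132 cm → contributes +117.31 cm⁴
  top flange (beyond web): d = 3.5368 cm → contributes +183.37 cm⁴
  bottom flange (beyond web): d = 3.5368 cm → contributes +183.37 cm⁴
Total I = 484.04 cm⁴.

Iy ≈ 484 cm⁴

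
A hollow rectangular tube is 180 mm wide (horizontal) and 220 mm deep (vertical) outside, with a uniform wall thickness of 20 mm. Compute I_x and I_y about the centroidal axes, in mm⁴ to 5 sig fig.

Break the section into simple shapes (no overlaps), measuring from the bottom-left corner of the bounding box.
Outer rectangle: 180 × 220, A = 39 600 mm², y = 110 mm, Ī = 159 720 000 mm⁴.
Inner void (subtracted): 140 × 180, A = 25 200 mm², y = 110 mm, Ī = 68 040 000 mm⁴.
By symmetry the centroid is at mid-height, ȳ = 110 mm.
All pieces are centred on the centroidal x-axis, so I = ΣĪ (holes subtracted) = 91 680 000 mm⁴.
Repeating about the centroidal y-axis gives I_y = 65 760 000 mm⁴.

I_x ≈ 9.1680 × 10⁷ mm⁴, I_y ≈ 6.5760 × 10⁷ mm⁴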